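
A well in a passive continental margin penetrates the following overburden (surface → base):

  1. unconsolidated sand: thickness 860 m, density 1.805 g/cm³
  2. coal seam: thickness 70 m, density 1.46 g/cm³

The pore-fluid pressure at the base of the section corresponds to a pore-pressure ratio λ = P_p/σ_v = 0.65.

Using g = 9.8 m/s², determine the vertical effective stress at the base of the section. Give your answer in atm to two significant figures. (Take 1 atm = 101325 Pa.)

Overburden (lithostatic) stress σ_v:
unconsolidated sand: 1805 kg/m³ × 9.8 m/s² × 860 m = 1.521×10^7 Pa = 15.21 MPa
coal seam: 1460 kg/m³ × 9.8 m/s² × 70 m = 1.002×10^6 Pa = 1.002 MPa
Total = 15.21 + 1.002 = 16.214 MPa
Pore pressure P_p = λ·σ_v = 0.65 × 16.21 MPa = 10.54 MPa
Effective stress σ' = σ_v − P_p = 16.21 − 10.54 = 5.6749 MPa = 56.007 atm

56 atm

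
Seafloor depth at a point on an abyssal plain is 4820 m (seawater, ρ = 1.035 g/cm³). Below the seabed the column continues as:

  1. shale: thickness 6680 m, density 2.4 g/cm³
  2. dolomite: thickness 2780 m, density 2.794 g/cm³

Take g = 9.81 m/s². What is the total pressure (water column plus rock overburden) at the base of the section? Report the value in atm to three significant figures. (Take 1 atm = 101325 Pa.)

2790 atm

seawater: 1035 kg/m³ × 9.81 m/s² × 4820 m = 4.894×10^7 Pa = 483.0 atm
shale: 2400 kg/m³ × 9.81 m/s² × 6680 m = 1.573×10^8 Pa = 1552 atm
dolomite: 2794 kg/m³ × 9.81 m/s² × 2780 m = 7.620×10^7 Pa = 752.0 atm
Total = 483.0 + 1552 + 752.0 = 2787.2 atm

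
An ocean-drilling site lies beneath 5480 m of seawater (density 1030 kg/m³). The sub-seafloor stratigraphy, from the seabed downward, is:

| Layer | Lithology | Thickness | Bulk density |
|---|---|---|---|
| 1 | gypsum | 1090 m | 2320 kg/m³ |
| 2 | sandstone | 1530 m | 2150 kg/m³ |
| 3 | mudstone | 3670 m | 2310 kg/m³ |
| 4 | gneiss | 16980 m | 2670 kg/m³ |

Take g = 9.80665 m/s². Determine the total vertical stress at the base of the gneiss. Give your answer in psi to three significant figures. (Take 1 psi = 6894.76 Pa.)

seawater: 1030 kg/m³ × 9.80665 m/s² × 5480 m = 5.535×10^7 Pa = 8028 psi
gypsum: 2320 kg/m³ × 9.80665 m/s² × 1090 m = 2.480×10^7 Pa = 3597 psi
sandstone: 2150 kg/m³ × 9.80665 m/s² × 1530 m = 3.226×10^7 Pa = 4679 psi
mudstone: 2310 kg/m³ × 9.80665 m/s² × 3670 m = 8.314×10^7 Pa = 12058 psi
gneiss: 2670 kg/m³ × 9.80665 m/s² × 16980 m = 4.446×10^8 Pa = 64484 psi
Total = 8028 + 3597 + 4679 + 12058 + 64484 = 92846 psi

92800 psi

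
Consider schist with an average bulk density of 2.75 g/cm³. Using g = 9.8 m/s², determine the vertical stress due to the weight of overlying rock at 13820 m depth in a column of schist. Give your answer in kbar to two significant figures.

3.7 kbar

schist: 2750 kg/m³ × 9.8 m/s² × 13820 m = 3.724×10^8 Pa = 3.724 kbar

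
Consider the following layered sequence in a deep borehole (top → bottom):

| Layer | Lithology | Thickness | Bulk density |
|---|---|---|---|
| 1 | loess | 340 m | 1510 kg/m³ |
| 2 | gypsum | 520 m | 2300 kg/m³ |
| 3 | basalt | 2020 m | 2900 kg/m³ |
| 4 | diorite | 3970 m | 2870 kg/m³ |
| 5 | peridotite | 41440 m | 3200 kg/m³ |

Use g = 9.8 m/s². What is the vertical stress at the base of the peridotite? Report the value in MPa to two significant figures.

1500 MPa

loess: 1510 kg/m³ × 9.8 m/s² × 340 m = 5.031×10^6 Pa = 5.031 MPa
gypsum: 2300 kg/m³ × 9.8 m/s² × 520 m = 1.172×10^7 Pa = 11.72 MPa
basalt: 2900 kg/m³ × 9.8 m/s² × 2020 m = 5.741×10^7 Pa = 57.41 MPa
diorite: 2870 kg/m³ × 9.8 m/s² × 3970 m = 1.117×10^8 Pa = 111.7 MPa
peridotite: 3200 kg/m³ × 9.8 m/s² × 41440 m = 1.300×10^9 Pa = 1300 MPa
Total = 5.031 + 11.72 + 57.41 + 111.7 + 1300 = 1485.4 MPa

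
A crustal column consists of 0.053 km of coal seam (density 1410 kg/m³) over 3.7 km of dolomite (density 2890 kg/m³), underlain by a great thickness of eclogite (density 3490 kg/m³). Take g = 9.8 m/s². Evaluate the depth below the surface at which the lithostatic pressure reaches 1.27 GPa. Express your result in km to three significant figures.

Pressure at base of upper layers: 1410×9.8×53 + 2890×9.8×3700 = 1.055×10^8 Pa = 0.1055 GPa
Remaining pressure to be supplied by eclogite: 1.270×10^9 − 1.055×10^8 = 1.164×10^9 Pa
Additional depth in eclogite = 1.164×10^9 Pa / (3490 kg/m³ × 9.8 m/s²) = 34047 m
Total depth = 3753 m + 34047 m = 37800 m
= 37.800 km

37.8 km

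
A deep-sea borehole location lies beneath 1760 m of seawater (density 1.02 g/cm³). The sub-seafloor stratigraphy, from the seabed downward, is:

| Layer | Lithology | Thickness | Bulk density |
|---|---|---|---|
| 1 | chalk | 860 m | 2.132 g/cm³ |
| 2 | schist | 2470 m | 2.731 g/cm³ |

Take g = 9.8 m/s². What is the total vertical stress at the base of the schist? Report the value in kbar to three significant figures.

1.02 kbar

seawater: 1020 kg/m³ × 9.8 m/s² × 1760 m = 1.759×10^7 Pa = 0.1759 kbar
chalk: 2132 kg/m³ × 9.8 m/s² × 860 m = 1.797×10^7 Pa = 0.1797 kbar
schist: 2731 kg/m³ × 9.8 m/s² × 2470 m = 6.611×10^7 Pa = 0.6611 kbar
Total = 0.1759 + 0.1797 + 0.6611 = 1.0167 kbar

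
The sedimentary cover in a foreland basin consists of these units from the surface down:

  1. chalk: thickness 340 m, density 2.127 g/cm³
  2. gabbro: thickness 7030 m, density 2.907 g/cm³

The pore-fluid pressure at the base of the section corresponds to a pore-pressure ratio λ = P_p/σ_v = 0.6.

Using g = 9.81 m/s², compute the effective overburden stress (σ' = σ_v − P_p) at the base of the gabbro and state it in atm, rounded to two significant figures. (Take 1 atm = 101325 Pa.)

820 atm

Overburden (lithostatic) stress σ_v:
chalk: 2127 kg/m³ × 9.81 m/s² × 340 m = 7.094×10^6 Pa = 7.094 MPa
gabbro: 2907 kg/m³ × 9.81 m/s² × 7030 m = 2.005×10^8 Pa = 200.5 MPa
Total = 7.094 + 200.5 = 207.57 MPa
Pore pressure P_p = λ·σ_v = 0.6 × 207.6 MPa = 124.5 MPa
Effective stress σ' = σ_v − P_p = 207.6 − 124.5 = 83.029 MPa = 819.44 atm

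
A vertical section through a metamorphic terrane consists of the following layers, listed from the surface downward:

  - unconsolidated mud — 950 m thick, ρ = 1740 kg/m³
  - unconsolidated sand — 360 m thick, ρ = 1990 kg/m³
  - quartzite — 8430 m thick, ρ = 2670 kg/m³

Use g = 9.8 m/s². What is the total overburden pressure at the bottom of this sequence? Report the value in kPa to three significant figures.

244000 kPa

unconsolidated mud: 1740 kg/m³ × 9.8 m/s² × 950 m = 1.620×10^7 Pa = 16199 kPa
unconsolidated sand: 1990 kg/m³ × 9.8 m/s² × 360 m = 7.021×10^6 Pa = 7021 kPa
quartzite: 2670 kg/m³ × 9.8 m/s² × 8430 m = 2.206×10^8 Pa = 2.206×10^5 kPa
Total = 16199 + 7021 + 2.206×10^5 = 2.4380×10^5 kPa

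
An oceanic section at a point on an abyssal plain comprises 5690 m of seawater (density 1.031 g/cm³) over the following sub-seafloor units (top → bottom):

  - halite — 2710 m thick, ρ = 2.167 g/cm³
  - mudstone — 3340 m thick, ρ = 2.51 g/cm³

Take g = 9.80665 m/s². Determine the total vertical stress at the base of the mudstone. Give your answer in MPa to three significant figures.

seawater: 1031 kg/m³ × 9.80665 m/s² × 5690 m = 5.753×10^7 Pa = 57.53 MPa
halite: 2167 kg/m³ × 9.80665 m/s² × 2710 m = 5.759×10^7 Pa = 57.59 MPa
mudstone: 2510 kg/m³ × 9.80665 m/s² × 3340 m = 8.221×10^7 Pa = 82.21 MPa
Total = 57.53 + 57.59 + 82.21 = 197.33 MPa

197 MPa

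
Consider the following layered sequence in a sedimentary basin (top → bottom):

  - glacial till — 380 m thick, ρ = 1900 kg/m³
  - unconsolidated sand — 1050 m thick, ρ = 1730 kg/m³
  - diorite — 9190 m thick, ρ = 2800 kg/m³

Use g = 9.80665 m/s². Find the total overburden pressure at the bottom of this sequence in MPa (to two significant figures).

280 MPa

glacial till: 1900 kg/m³ × 9.80665 m/s² × 380 m = 7.080×10^6 Pa = 7.080 MPa
unconsolidated sand: 1730 kg/m³ × 9.80665 m/s² × 1050 m = 1.781×10^7 Pa = 17.81 MPa
diorite: 2800 kg/m³ × 9.80665 m/s² × 9190 m = 2.523×10^8 Pa = 252.3 MPa
Total = 7.080 + 17.81 + 252.3 = 277.24 MPa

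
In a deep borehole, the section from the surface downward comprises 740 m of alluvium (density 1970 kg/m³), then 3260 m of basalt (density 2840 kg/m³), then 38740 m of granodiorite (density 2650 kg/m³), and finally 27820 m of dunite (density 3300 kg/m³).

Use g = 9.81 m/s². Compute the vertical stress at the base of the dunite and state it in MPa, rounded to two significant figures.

alluvium: 1970 kg/m³ × 9.81 m/s² × 740 m = 1.430×10^7 Pa = 14.30 MPa
basalt: 2840 kg/m³ × 9.81 m/s² × 3260 m = 9.082×10^7 Pa = 90.82 MPa
granodiorite: 2650 kg/m³ × 9.81 m/s² × 38740 m = 1.007×10^9 Pa = 1007 MPa
dunite: 3300 kg/m³ × 9.81 m/s² × 27820 m = 9.006×10^8 Pa = 900.6 MPa
Total = 14.30 + 90.82 + 1007 + 900.6 = 2012.8 MPa

2000 MPa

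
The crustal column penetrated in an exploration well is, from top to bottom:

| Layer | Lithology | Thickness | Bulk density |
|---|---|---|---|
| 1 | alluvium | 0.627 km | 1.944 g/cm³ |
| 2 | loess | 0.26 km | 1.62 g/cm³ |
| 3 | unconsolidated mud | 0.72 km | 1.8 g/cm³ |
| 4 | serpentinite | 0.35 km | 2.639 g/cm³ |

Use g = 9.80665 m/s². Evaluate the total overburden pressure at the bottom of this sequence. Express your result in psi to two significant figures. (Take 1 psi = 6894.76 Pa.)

alluvium: 1944 kg/m³ × 9.80665 m/s² × 627 m = 1.195×10^7 Pa = 1734 psi
loess: 1620 kg/m³ × 9.80665 m/s² × 260 m = 4.131×10^6 Pa = 599.1 psi
unconsolidated mud: 1800 kg/m³ × 9.80665 m/s² × 720 m = 1.271×10^7 Pa = 1843 psi
serpentinite: 2639 kg/m³ × 9.80665 m/s² × 350 m = 9.058×10^6 Pa = 1314 psi
Total = 1734 + 599.1 + 1843 + 1314 = 5489.8 psi

5500 psi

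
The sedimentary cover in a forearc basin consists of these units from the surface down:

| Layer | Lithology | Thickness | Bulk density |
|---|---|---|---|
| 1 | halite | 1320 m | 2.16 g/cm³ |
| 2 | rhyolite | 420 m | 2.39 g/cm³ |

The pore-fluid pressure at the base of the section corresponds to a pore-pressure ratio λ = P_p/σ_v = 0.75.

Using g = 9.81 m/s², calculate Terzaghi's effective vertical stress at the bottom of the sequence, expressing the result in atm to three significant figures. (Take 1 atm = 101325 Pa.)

Overburden (lithostatic) stress σ_v:
halite: 2160 kg/m³ × 9.81 m/s² × 1320 m = 2.797×10^7 Pa = 27.97 MPa
rhyolite: 2390 kg/m³ × 9.81 m/s² × 420 m = 9.847×10^6 Pa = 9.847 MPa
Total = 27.97 + 9.847 = 37.818 MPa
Pore pressure P_p = λ·σ_v = 0.75 × 37.82 MPa = 28.36 MPa
Effective stress σ' = σ_v − P_p = 37.82 − 28.36 = 9.4544 MPa = 93.308 atm

93.3 atm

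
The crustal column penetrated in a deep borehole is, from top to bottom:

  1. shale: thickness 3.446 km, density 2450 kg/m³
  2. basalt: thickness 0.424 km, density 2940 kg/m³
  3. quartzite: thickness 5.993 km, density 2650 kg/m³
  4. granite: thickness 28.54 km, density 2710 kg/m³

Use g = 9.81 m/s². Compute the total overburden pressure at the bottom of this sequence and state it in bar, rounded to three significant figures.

shale: 2450 kg/m³ × 9.81 m/s² × 3446 m = 8.282×10^7 Pa = 828.2 bar
basalt: 2940 kg/m³ × 9.81 m/s² × 424 m = 1.223×10^7 Pa = 122.3 bar
quartzite: 2650 kg/m³ × 9.81 m/s² × 5993 m = 1.558×10^8 Pa = 1558 bar
granite: 2710 kg/m³ × 9.81 m/s² × 28540 m = 7.587×10^8 Pa = 7587 bar
Total = 828.2 + 122.3 + 1558 + 7587 = 10096 bar

10100 bar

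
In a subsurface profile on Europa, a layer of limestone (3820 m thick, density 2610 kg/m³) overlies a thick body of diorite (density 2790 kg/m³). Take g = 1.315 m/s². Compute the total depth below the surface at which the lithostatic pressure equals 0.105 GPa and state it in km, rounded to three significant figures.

Pressure at base of upper layers: 2610×1.315×3820 = 1.311×10^7 Pa = 0.01311 GPa
Remaining pressure to be supplied by diorite: 1.050×10^8 − 1.311×10^7 = 9.189×10^7 Pa
Additional depth in diorite = 9.189×10^7 Pa / (2790 kg/m³ × 1.315 m/s²) = 25046 m
Total depth = 3820 m + 25046 m = 28866 m
= 28.866 km

28.9 km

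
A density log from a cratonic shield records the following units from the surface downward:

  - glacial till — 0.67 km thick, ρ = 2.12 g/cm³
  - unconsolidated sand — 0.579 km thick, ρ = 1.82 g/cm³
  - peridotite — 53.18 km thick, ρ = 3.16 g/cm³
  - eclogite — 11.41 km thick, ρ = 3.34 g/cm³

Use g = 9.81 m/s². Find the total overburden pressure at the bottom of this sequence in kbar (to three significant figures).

20.5 kbar

glacial till: 2120 kg/m³ × 9.81 m/s² × 670 m = 1.393×10^7 Pa = 0.1393 kbar
unconsolidated sand: 1820 kg/m³ × 9.81 m/s² × 579 m = 1.034×10^7 Pa = 0.1034 kbar
peridotite: 3160 kg/m³ × 9.81 m/s² × 53180 m = 1.649×10^9 Pa = 16.49 kbar
eclogite: 3340 kg/m³ × 9.81 m/s² × 11410 m = 3.739×10^8 Pa = 3.739 kbar
Total = 0.1393 + 0.1034 + 16.49 + 3.739 = 20.467 kbar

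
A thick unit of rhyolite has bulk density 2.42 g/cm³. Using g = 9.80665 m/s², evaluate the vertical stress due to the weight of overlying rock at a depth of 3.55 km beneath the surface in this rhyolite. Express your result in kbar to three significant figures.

rhyolite: 2420 kg/m³ × 9.80665 m/s² × 3550 m = 8.425×10^7 Pa = 0.8425 kbar

0.842 kbar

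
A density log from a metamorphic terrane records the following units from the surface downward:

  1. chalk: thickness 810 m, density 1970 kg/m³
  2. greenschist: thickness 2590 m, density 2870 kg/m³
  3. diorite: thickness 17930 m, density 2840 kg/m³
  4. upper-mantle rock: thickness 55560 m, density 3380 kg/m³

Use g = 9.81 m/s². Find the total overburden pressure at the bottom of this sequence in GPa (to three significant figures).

2.43 GPa

chalk: 1970 kg/m³ × 9.81 m/s² × 810 m = 1.565×10^7 Pa = 0.01565 GPa
greenschist: 2870 kg/m³ × 9.81 m/s² × 2590 m = 7.292×10^7 Pa = 0.07292 GPa
diorite: 2840 kg/m³ × 9.81 m/s² × 17930 m = 4.995×10^8 Pa = 0.4995 GPa
upper-mantle rock: 3380 kg/m³ × 9.81 m/s² × 55560 m = 1.842×10^9 Pa = 1.842 GPa
Total = 0.01565 + 0.07292 + 0.4995 + 1.842 = 2.4304 GPa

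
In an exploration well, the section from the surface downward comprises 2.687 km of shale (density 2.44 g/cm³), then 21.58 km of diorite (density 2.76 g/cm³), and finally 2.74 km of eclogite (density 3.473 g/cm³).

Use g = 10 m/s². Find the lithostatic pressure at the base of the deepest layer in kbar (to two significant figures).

7.6 kbar

shale: 2440 kg/m³ × 10 m/s² × 2687 m = 6.556×10^7 Pa = 0.6556 kbar
diorite: 2760 kg/m³ × 10 m/s² × 21580 m = 5.956×10^8 Pa = 5.956 kbar
eclogite: 3473 kg/m³ × 10 m/s² × 2740 m = 9.516×10^7 Pa = 0.9516 kbar
Total = 0.6556 + 5.956 + 0.9516 = 7.5633 kbar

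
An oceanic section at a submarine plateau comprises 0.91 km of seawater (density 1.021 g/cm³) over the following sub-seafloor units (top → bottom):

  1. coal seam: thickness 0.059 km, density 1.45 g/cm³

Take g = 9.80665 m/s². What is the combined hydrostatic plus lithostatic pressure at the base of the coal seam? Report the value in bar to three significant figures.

99.5 bar

seawater: 1021 kg/m³ × 9.80665 m/s² × 910 m = 9.111×10^6 Pa = 91.11 bar
coal seam: 1450 kg/m³ × 9.80665 m/s² × 59 m = 8.390×10^5 Pa = 8.390 bar
Total = 91.11 + 8.390 = 99.504 bar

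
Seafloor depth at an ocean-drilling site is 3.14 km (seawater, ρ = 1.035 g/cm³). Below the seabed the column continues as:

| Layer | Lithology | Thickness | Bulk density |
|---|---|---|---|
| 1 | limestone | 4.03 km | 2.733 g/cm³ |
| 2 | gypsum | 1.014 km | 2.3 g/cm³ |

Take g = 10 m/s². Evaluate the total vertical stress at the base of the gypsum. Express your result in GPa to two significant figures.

seawater: 1035 kg/m³ × 10 m/s² × 3140 m = 3.250×10^7 Pa = 0.03250 GPa
limestone: 2733 kg/m³ × 10 m/s² × 4030 m = 1.101×10^8 Pa = 0.1101 GPa
gypsum: 2300 kg/m³ × 10 m/s² × 1014 m = 2.332×10^7 Pa = 0.02332 GPa
Total = 0.03250 + 0.1101 + 0.02332 = 0.16596 GPa

0.17 GPa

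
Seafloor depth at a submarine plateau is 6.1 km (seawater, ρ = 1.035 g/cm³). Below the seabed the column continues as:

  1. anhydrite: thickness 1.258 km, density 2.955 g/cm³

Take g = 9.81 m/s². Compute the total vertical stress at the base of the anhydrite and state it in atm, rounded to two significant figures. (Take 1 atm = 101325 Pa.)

seawater: 1035 kg/m³ × 9.81 m/s² × 6100 m = 6.194×10^7 Pa = 611.3 atm
anhydrite: 2955 kg/m³ × 9.81 m/s² × 1258 m = 3.647×10^7 Pa = 359.9 atm
Total = 611.3 + 359.9 = 971.16 atm

970 atm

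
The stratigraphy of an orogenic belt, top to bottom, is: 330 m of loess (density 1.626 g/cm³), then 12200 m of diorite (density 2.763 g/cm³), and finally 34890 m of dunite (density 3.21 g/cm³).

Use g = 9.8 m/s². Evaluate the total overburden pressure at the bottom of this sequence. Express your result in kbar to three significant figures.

loess: 1626 kg/m³ × 9.8 m/s² × 330 m = 5.258×10^6 Pa = 0.05258 kbar
diorite: 2763 kg/m³ × 9.8 m/s² × 12200 m = 3.303×10^8 Pa = 3.303 kbar
dunite: 3210 kg/m³ × 9.8 m/s² × 34890 m = 1.098×10^9 Pa = 10.98 kbar
Total = 0.05258 + 3.303 + 10.98 = 14.332 kbar

14.3 kbar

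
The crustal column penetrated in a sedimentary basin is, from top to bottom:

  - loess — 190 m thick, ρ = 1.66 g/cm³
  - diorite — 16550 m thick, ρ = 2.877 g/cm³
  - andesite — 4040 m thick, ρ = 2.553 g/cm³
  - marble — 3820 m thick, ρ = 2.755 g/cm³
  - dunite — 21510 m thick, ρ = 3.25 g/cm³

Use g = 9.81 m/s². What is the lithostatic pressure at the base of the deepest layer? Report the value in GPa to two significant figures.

1.4 GPa

loess: 1660 kg/m³ × 9.81 m/s² × 190 m = 3.094×10^6 Pa = 3.094×10^-3 GPa
diorite: 2877 kg/m³ × 9.81 m/s² × 16550 m = 4.671×10^8 Pa = 0.4671 GPa
andesite: 2553 kg/m³ × 9.81 m/s² × 4040 m = 1.012×10^8 Pa = 0.1012 GPa
marble: 2755 kg/m³ × 9.81 m/s² × 3820 m = 1.032×10^8 Pa = 0.1032 GPa
dunite: 3250 kg/m³ × 9.81 m/s² × 21510 m = 6.858×10^8 Pa = 0.6858 GPa
Total = 3.094×10^-3 + 0.4671 + 0.1012 + 0.1032 + 0.6858 = 1.3604 GPa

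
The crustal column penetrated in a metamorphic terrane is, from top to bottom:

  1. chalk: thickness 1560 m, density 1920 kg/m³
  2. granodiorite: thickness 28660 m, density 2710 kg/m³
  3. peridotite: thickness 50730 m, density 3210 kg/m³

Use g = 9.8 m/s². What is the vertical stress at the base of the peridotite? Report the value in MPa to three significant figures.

2390 MPa

chalk: 1920 kg/m³ × 9.8 m/s² × 1560 m = 2.935×10^7 Pa = 29.35 MPa
granodiorite: 2710 kg/m³ × 9.8 m/s² × 28660 m = 7.612×10^8 Pa = 761.2 MPa
peridotite: 3210 kg/m³ × 9.8 m/s² × 50730 m = 1.596×10^9 Pa = 1596 MPa
Total = 29.35 + 761.2 + 1596 = 2386.4 MPa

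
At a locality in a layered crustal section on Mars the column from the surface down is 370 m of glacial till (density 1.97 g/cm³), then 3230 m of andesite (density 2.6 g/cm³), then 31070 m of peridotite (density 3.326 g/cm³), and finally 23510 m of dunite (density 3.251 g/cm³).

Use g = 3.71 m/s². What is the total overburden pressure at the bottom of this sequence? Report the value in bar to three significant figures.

7010 bar

glacial till: 1970 kg/m³ × 3.71 m/s² × 370 m = 2.704×10^6 Pa = 27.04 bar
andesite: 2600 kg/m³ × 3.71 m/s² × 3230 m = 3.116×10^7 Pa = 311.6 bar
peridotite: 3326 kg/m³ × 3.71 m/s² × 31070 m = 3.834×10^8 Pa = 3834 bar
dunite: 3251 kg/m³ × 3.71 m/s² × 23510 m = 2.836×10^8 Pa = 2836 bar
Total = 27.04 + 311.6 + 3834 + 2836 = 7008.1 bar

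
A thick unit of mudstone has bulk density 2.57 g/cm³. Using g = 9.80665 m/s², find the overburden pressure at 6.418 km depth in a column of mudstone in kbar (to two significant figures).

1.6 kbar

mudstone: 2570 kg/m³ × 9.80665 m/s² × 6418 m = 1.618×10^8 Pa = 1.618 kbar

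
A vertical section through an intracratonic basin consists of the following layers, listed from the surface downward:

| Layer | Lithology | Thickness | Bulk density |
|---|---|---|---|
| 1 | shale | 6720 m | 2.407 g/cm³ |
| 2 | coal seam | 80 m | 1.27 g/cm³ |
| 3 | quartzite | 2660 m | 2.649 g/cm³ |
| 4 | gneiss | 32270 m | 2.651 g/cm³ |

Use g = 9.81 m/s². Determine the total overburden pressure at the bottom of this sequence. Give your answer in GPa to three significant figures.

shale: 2407 kg/m³ × 9.81 m/s² × 6720 m = 1.587×10^8 Pa = 0.1587 GPa
coal seam: 1270 kg/m³ × 9.81 m/s² × 80 m = 9.967×10^5 Pa = 9.967×10^-4 GPa
quartzite: 2649 kg/m³ × 9.81 m/s² × 2660 m = 6.912×10^7 Pa = 0.06912 GPa
gneiss: 2651 kg/m³ × 9.81 m/s² × 32270 m = 8.392×10^8 Pa = 0.8392 GPa
Total = 0.1587 + 9.967×10^-4 + 0.06912 + 0.8392 = 1.0680 GPa

1.07 GPa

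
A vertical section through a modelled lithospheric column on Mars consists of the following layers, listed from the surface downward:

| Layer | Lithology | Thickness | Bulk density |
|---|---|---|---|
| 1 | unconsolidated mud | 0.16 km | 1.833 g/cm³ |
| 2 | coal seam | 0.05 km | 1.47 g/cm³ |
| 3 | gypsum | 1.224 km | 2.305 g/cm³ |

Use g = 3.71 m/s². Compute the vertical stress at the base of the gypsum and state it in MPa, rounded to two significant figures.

12 MPa

unconsolidated mud: 1833 kg/m³ × 3.71 m/s² × 160 m = 1.088×10^6 Pa = 1.088 MPa
coal seam: 1470 kg/m³ × 3.71 m/s² × 50 m = 2.727×10^5 Pa = 0.2727 MPa
gypsum: 2305 kg/m³ × 3.71 m/s² × 1224 m = 1.047×10^7 Pa = 10.47 MPa
Total = 1.088 + 0.2727 + 10.47 = 11.828 MPa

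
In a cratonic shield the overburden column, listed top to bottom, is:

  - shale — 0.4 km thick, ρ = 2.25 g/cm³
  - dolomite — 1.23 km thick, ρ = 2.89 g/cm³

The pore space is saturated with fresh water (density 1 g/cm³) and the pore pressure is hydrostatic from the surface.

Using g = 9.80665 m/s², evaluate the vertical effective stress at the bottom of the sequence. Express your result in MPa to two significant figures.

Overburden (lithostatic) stress σ_v:
shale: 2250 kg/m³ × 9.80665 m/s² × 400 m = 8.826×10^6 Pa = 8.826 MPa
dolomite: 2890 kg/m³ × 9.80665 m/s² × 1230 m = 3.486×10^7 Pa = 34.86 MPa
Total = 8.826 + 34.86 = 43.686 MPa
Pore pressure P_p = 1000 kg/m³ × 9.80665 m/s² × 1630 m = 1.598×10^7 Pa = 15.98 MPa
Effective stress σ' = σ_v − P_p = 43.69 − 15.98 = 27.701 MPa

28 MPa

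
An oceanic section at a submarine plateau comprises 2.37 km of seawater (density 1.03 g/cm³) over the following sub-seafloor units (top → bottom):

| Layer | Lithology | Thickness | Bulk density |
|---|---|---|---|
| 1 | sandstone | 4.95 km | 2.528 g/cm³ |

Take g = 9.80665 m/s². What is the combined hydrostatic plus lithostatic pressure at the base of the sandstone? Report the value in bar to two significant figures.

1500 bar

seawater: 1030 kg/m³ × 9.80665 m/s² × 2370 m = 2.394×10^7 Pa = 239.4 bar
sandstone: 2528 kg/m³ × 9.80665 m/s² × 4950 m = 1.227×10^8 Pa = 1227 bar
Total = 239.4 + 1227 = 1466.6 bar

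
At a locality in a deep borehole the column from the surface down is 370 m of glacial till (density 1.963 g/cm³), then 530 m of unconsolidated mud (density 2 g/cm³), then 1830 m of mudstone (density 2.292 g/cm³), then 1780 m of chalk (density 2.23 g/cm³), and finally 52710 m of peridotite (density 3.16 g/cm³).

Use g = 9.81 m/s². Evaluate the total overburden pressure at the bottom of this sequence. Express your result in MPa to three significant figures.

1730 MPa

glacial till: 1963 kg/m³ × 9.81 m/s² × 370 m = 7.125×10^6 Pa = 7.125 MPa
unconsolidated mud: 2000 kg/m³ × 9.81 m/s² × 530 m = 1.040×10^7 Pa = 10.40 MPa
mudstone: 2292 kg/m³ × 9.81 m/s² × 1830 m = 4.115×10^7 Pa = 41.15 MPa
chalk: 2230 kg/m³ × 9.81 m/s² × 1780 m = 3.894×10^7 Pa = 38.94 MPa
peridotite: 3160 kg/m³ × 9.81 m/s² × 52710 m = 1.634×10^9 Pa = 1634 MPa
Total = 7.125 + 10.40 + 41.15 + 38.94 + 1634 = 1731.6 MPa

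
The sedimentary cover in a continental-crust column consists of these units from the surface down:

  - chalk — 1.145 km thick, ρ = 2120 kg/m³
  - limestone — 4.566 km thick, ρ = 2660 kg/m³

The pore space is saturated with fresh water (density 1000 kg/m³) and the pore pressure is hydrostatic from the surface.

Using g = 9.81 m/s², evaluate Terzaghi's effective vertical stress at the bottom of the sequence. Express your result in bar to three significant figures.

Overburden (lithostatic) stress σ_v:
chalk: 2120 kg/m³ × 9.81 m/s² × 1145 m = 2.381×10^7 Pa = 23.81 MPa
limestone: 2660 kg/m³ × 9.81 m/s² × 4566 m = 1.191×10^8 Pa = 119.1 MPa
Total = 23.81 + 119.1 = 142.96 MPa
Pore pressure P_p = 1000 kg/m³ × 9.81 m/s² × 5711 m = 5.602×10^7 Pa = 56.02 MPa
Effective stress σ' = σ_v − P_p = 143.0 − 56.02 = 86.936 MPa = 869.36 bar

869 bar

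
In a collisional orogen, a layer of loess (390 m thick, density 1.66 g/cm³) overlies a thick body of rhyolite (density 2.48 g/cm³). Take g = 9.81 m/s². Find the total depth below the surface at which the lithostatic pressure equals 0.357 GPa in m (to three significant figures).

14800 m

Pressure at base of upper layers: 1660×9.81×390 = 6.351×10^6 Pa = 6.351×10^-3 GPa
Remaining pressure to be supplied by rhyolite: 3.570×10^8 − 6.351×10^6 = 3.506×10^8 Pa
Additional depth in rhyolite = 3.506×10^8 Pa / (2480 kg/m³ × 9.81 m/s²) = 14413 m
Total depth = 390 m + 14413 m = 14803 m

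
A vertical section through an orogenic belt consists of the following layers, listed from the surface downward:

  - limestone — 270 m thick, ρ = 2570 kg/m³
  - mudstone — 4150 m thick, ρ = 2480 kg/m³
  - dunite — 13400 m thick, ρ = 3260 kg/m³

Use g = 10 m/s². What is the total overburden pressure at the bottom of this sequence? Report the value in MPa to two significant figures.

550 MPa

limestone: 2570 kg/m³ × 10 m/s² × 270 m = 6.939×10^6 Pa = 6.939 MPa
mudstone: 2480 kg/m³ × 10 m/s² × 4150 m = 1.029×10^8 Pa = 102.9 MPa
dunite: 3260 kg/m³ × 10 m/s² × 13400 m = 4.368×10^8 Pa = 436.8 MPa
Total = 6.939 + 102.9 + 436.8 = 546.70 MPa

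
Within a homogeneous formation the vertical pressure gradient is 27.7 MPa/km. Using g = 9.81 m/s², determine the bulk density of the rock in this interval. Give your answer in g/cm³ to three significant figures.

2.82 g/cm³

ρ = (dP/dz)/g = 27.7 MPa/km / 9.81 m/s² = 27700 Pa/m / 9.81 m/s² = 2823.6 kg/m³
= 2.824 g/cm³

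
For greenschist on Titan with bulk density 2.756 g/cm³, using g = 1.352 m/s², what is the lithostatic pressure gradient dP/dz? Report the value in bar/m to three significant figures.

dP/dz = ρg = 2756 kg/m³ × 1.352 m/s² = 3726.1 Pa/m
= 3726.1 Pa/m × (1 bar/m / 1.0000×10^5 Pa/m) = 0.037261 bar/m

0.0373 bar/m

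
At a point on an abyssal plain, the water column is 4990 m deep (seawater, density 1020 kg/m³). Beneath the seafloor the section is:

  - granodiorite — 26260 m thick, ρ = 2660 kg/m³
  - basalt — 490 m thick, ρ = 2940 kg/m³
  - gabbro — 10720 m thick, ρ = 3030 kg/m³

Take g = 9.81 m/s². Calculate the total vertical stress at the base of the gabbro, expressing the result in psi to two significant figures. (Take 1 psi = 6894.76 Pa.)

150000 psi

seawater: 1020 kg/m³ × 9.81 m/s² × 4990 m = 4.993×10^7 Pa = 7242 psi
granodiorite: 2660 kg/m³ × 9.81 m/s² × 26260 m = 6.852×10^8 Pa = 99386 psi
basalt: 2940 kg/m³ × 9.81 m/s² × 490 m = 1.413×10^7 Pa = 2050 psi
gabbro: 3030 kg/m³ × 9.81 m/s² × 10720 m = 3.186×10^8 Pa = 46215 psi
Total = 7242 + 99386 + 2050 + 46215 = 1.5489×10^5 psi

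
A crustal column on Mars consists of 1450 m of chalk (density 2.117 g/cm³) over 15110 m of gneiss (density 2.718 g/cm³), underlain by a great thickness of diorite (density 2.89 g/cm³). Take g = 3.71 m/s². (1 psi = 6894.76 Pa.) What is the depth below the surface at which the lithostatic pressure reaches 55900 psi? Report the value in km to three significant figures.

Pressure at base of upper layers: 2117×3.71×1450 + 2718×3.71×15110 = 1.638×10^8 Pa = 23751 psi
Remaining pressure to be supplied by diorite: 3.854×10^8 − 1.638×10^8 = 2.217×10^8 Pa
Additional depth in diorite = 2.217×10^8 Pa / (2890 kg/m³ × 3.71 m/s²) = 20674 m
Total depth = 16560 m + 20674 m = 37234 m
= 37.234 km

37.2 km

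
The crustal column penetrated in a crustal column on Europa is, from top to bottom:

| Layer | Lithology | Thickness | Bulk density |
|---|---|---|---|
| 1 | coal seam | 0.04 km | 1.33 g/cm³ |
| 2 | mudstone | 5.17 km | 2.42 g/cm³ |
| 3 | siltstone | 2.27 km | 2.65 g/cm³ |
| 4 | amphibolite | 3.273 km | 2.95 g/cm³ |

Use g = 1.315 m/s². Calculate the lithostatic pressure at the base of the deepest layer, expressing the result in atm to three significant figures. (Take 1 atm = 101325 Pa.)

coal seam: 1330 kg/m³ × 1.315 m/s² × 40 m = 69958 Pa = 0.6904 atm
mudstone: 2420 kg/m³ × 1.315 m/s² × 5170 m = 1.645×10^7 Pa = 162.4 atm
siltstone: 2650 kg/m³ × 1.315 m/s² × 2270 m = 7.910×10^6 Pa = 78.07 atm
amphibolite: 2950 kg/m³ × 1.315 m/s² × 3273 m = 1.270×10^7 Pa = 125.3 atm
Total = 0.6904 + 162.4 + 78.07 + 125.3 = 366.44 atm

366 atm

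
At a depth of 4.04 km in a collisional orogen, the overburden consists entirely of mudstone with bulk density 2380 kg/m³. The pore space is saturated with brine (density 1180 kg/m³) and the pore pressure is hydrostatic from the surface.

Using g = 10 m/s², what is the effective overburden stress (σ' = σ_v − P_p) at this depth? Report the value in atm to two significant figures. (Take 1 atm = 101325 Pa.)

480 atm

Overburden (lithostatic) stress σ_v:
mudstone: 2380 kg/m³ × 10 m/s² × 4040 m = 9.615×10^7 Pa = 96.15 MPa
Pore pressure P_p = 1180 kg/m³ × 10 m/s² × 4040 m = 4.767×10^7 Pa = 47.67 MPa
Effective stress σ' = σ_v − P_p = 96.15 − 47.67 = 48.480 MPa = 478.46 atm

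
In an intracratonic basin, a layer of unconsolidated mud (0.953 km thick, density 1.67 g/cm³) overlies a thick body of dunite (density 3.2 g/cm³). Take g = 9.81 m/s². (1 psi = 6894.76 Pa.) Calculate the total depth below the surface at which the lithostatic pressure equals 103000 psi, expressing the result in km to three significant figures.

Pressure at base of upper layers: 1670×9.81×953 = 1.561×10^7 Pa = 2264 psi
Remaining pressure to be supplied by dunite: 7.102×10^8 − 1.561×10^7 = 6.945×10^8 Pa
Additional depth in dunite = 6.945×10^8 Pa / (3200 kg/m³ × 9.81 m/s²) = 22125 m
Total depth = 953 m + 22125 m = 23078 m
= 23.078 km

23.1 km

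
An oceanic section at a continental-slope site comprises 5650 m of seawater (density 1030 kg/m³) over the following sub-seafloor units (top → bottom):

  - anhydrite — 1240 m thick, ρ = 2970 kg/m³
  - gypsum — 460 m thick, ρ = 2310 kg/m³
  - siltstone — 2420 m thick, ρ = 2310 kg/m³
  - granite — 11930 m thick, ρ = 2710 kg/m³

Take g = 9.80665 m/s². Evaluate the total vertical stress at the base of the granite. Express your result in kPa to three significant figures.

475000 kPa

seawater: 1030 kg/m³ × 9.80665 m/s² × 5650 m = 5.707×10^7 Pa = 57070 kPa
anhydrite: 2970 kg/m³ × 9.80665 m/s² × 1240 m = 3.612×10^7 Pa = 36116 kPa
gypsum: 2310 kg/m³ × 9.80665 m/s² × 460 m = 1.042×10^7 Pa = 10421 kPa
siltstone: 2310 kg/m³ × 9.80665 m/s² × 2420 m = 5.482×10^7 Pa = 54821 kPa
granite: 2710 kg/m³ × 9.80665 m/s² × 11930 m = 3.171×10^8 Pa = 3.171×10^5 kPa
Total = 57070 + 36116 + 10421 + 54821 + 3.171×10^5 = 4.7548×10^5 kPa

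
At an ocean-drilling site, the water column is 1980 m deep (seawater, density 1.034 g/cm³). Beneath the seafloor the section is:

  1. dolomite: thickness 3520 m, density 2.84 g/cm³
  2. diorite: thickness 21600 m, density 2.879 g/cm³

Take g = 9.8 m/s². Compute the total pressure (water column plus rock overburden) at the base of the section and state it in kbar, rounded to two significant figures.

7.3 kbar

seawater: 1034 kg/m³ × 9.8 m/s² × 1980 m = 2.006×10^7 Pa = 0.2006 kbar
dolomite: 2840 kg/m³ × 9.8 m/s² × 3520 m = 9.797×10^7 Pa = 0.9797 kbar
diorite: 2879 kg/m³ × 9.8 m/s² × 21600 m = 6.094×10^8 Pa = 6.094 kbar
Total = 0.2006 + 0.9797 + 6.094 = 7.2746 kbar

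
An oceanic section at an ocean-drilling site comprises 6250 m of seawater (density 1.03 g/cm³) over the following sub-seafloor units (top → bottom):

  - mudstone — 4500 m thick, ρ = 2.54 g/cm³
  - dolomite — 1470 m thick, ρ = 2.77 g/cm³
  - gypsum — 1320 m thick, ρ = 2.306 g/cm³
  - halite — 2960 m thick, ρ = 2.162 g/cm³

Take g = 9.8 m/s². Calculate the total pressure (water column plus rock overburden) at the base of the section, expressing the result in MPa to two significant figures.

310 MPa

seawater: 1030 kg/m³ × 9.8 m/s² × 6250 m = 6.309×10^7 Pa = 63.09 MPa
mudstone: 2540 kg/m³ × 9.8 m/s² × 4500 m = 1.120×10^8 Pa = 112.0 MPa
dolomite: 2770 kg/m³ × 9.8 m/s² × 1470 m = 3.990×10^7 Pa = 39.90 MPa
gypsum: 2306 kg/m³ × 9.8 m/s² × 1320 m = 2.983×10^7 Pa = 29.83 MPa
halite: 2162 kg/m³ × 9.8 m/s² × 2960 m = 6.272×10^7 Pa = 62.72 MPa
Total = 63.09 + 112.0 + 39.90 + 29.83 + 62.72 = 307.55 MPa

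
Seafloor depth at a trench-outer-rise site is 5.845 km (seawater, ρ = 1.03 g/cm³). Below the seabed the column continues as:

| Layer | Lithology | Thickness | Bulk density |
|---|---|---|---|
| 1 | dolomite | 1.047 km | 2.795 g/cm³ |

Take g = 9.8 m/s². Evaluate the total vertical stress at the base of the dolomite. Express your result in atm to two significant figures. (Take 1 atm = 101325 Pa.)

seawater: 1030 kg/m³ × 9.8 m/s² × 5845 m = 5.900×10^7 Pa = 582.3 atm
dolomite: 2795 kg/m³ × 9.8 m/s² × 1047 m = 2.868×10^7 Pa = 283.0 atm
Total = 582.3 + 283.0 = 865.31 atm

870 atm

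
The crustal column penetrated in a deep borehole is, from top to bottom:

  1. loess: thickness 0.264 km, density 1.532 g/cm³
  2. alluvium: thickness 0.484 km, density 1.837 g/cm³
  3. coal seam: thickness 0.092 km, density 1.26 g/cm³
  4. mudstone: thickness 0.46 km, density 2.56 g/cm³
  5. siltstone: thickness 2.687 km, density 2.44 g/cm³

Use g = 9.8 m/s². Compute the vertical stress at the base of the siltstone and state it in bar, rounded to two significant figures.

loess: 1532 kg/m³ × 9.8 m/s² × 264 m = 3.964×10^6 Pa = 39.64 bar
alluvium: 1837 kg/m³ × 9.8 m/s² × 484 m = 8.713×10^6 Pa = 87.13 bar
coal seam: 1260 kg/m³ × 9.8 m/s² × 92 m = 1.136×10^6 Pa = 11.36 bar
mudstone: 2560 kg/m³ × 9.8 m/s² × 460 m = 1.154×10^7 Pa = 115.4 bar
siltstone: 2440 kg/m³ × 9.8 m/s² × 2687 m = 6.425×10^7 Pa = 642.5 bar
Total = 39.64 + 87.13 + 11.36 + 115.4 + 642.5 = 896.05 bar

900 bar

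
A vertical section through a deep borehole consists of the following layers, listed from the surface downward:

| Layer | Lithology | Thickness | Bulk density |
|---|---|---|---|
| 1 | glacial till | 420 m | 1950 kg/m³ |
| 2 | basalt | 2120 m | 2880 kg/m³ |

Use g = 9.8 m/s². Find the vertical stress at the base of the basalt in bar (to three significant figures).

glacial till: 1950 kg/m³ × 9.8 m/s² × 420 m = 8.026×10^6 Pa = 80.26 bar
basalt: 2880 kg/m³ × 9.8 m/s² × 2120 m = 5.983×10^7 Pa = 598.3 bar
Total = 80.26 + 598.3 = 678.61 bar

679 bar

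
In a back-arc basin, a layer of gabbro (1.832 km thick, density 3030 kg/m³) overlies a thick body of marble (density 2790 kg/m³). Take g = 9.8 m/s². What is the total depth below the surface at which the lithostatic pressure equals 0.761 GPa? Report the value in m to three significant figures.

Pressure at base of upper layers: 3030×9.8×1832 = 5.440×10^7 Pa = 0.05440 GPa
Remaining pressure to be supplied by marble: 7.610×10^8 − 5.440×10^7 = 7.066×10^8 Pa
Additional depth in marble = 7.066×10^8 Pa / (2790 kg/m³ × 9.8 m/s²) = 25843 m
Total depth = 1832 m + 25843 m = 27675 m

27700 m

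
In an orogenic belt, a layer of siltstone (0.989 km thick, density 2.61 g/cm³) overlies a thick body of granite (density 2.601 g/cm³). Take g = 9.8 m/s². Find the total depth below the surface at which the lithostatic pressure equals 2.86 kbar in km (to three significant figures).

11.2 km

Pressure at base of upper layers: 2610×9.8×989 = 2.530×10^7 Pa = 0.2530 kbar
Remaining pressure to be supplied by granite: 2.860×10^8 − 2.530×10^7 = 2.607×10^8 Pa
Additional depth in granite = 2.607×10^8 Pa / (2601 kg/m³ × 9.8 m/s²) = 10228 m
Total depth = 989 m + 10228 m = 11217 m
= 11.217 km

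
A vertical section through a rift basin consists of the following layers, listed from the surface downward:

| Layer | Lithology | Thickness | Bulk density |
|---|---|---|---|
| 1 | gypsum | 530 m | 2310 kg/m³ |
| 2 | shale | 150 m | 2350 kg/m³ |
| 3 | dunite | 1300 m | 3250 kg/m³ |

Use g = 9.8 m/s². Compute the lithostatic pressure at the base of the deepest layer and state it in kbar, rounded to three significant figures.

0.569 kbar

gypsum: 2310 kg/m³ × 9.8 m/s² × 530 m = 1.200×10^7 Pa = 0.1200 kbar
shale: 2350 kg/m³ × 9.8 m/s² × 150 m = 3.454×10^6 Pa = 0.03454 kbar
dunite: 3250 kg/m³ × 9.8 m/s² × 1300 m = 4.141×10^7 Pa = 0.4141 kbar
Total = 0.1200 + 0.03454 + 0.4141 = 0.56858 kbar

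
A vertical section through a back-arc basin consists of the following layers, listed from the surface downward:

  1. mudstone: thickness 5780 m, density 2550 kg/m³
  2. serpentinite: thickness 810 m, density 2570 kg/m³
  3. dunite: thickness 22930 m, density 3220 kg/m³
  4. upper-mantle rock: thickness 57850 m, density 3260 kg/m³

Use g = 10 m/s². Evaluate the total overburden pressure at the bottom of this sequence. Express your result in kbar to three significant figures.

mudstone: 2550 kg/m³ × 10 m/s² × 5780 m = 1.474×10^8 Pa = 1.474 kbar
serpentinite: 2570 kg/m³ × 10 m/s² × 810 m = 2.082×10^7 Pa = 0.2082 kbar
dunite: 3220 kg/m³ × 10 m/s² × 22930 m = 7.383×10^8 Pa = 7.383 kbar
upper-mantle rock: 3260 kg/m³ × 10 m/s² × 57850 m = 1.886×10^9 Pa = 18.86 kbar
Total = 1.474 + 0.2082 + 7.383 + 18.86 = 27.925 kbar

27.9 kbar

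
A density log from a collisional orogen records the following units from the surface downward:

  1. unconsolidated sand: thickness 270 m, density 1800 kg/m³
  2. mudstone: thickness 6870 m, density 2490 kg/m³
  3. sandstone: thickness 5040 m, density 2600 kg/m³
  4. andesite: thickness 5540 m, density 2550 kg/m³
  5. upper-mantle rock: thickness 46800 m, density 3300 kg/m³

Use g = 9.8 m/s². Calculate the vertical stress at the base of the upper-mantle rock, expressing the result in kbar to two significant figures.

20 kbar

unconsolidated sand: 1800 kg/m³ × 9.8 m/s² × 270 m = 4.763×10^6 Pa = 0.04763 kbar
mudstone: 2490 kg/m³ × 9.8 m/s² × 6870 m = 1.676×10^8 Pa = 1.676 kbar
sandstone: 2600 kg/m³ × 9.8 m/s² × 5040 m = 1.284×10^8 Pa = 1.284 kbar
andesite: 2550 kg/m³ × 9.8 m/s² × 5540 m = 1.384×10^8 Pa = 1.384 kbar
upper-mantle rock: 3300 kg/m³ × 9.8 m/s² × 46800 m = 1.514×10^9 Pa = 15.14 kbar
Total = 0.04763 + 1.676 + 1.284 + 1.384 + 15.14 = 19.528 kbar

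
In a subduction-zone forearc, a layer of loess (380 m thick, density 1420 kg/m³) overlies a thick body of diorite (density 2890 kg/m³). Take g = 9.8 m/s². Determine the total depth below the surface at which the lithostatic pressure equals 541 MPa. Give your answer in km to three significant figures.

Pressure at base of upper layers: 1420×9.8×380 = 5.288×10^6 Pa = 5.288 MPa
Remaining pressure to be supplied by diorite: 5.410×10^8 − 5.288×10^6 = 5.357×10^8 Pa
Additional depth in diorite = 5.357×10^8 Pa / (2890 kg/m³ × 9.8 m/s²) = 18915 m
Total depth = 380 m + 18915 m = 19295 m
= 19.295 km

19.3 km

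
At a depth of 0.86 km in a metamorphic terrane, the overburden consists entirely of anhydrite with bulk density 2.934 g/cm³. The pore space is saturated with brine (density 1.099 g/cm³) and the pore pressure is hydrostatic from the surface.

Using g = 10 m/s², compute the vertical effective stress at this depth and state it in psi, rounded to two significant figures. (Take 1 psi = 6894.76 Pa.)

2300 psi

Overburden (lithostatic) stress σ_v:
anhydrite: 2934 kg/m³ × 10 m/s² × 860 m = 2.523×10^7 Pa = 25.23 MPa
Pore pressure P_p = 1099 kg/m³ × 10 m/s² × 860 m = 9.451×10^6 Pa = 9.451 MPa
Effective stress σ' = σ_v − P_p = 25.23 − 9.451 = 15.781 MPa = 2288.8 psi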